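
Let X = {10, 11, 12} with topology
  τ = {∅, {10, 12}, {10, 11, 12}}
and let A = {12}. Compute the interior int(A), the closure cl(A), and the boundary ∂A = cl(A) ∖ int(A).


int(A) = ∅, cl(A) = {10, 11, 12}, ∂A = {10, 11, 12}.

Closed sets in (X, τ) are complements of opens:
  closed(X, τ) = {∅, {11}, {10, 11, 12}}.
int(A) = ⋃ {U ∈ τ : U ⊆ A}. Opens contained in A: ∅.
Taking the union of these: int(A) = ∅.
cl(A) = ⋂ {C closed : A ⊆ C}. Closed sets containing A: {10, 11, 12}.
Intersecting these: cl(A) = {10, 11, 12}.
∂A = cl(A) ∖ int(A) = {10, 11, 12} ∖ ∅ = {10, 11, 12}.


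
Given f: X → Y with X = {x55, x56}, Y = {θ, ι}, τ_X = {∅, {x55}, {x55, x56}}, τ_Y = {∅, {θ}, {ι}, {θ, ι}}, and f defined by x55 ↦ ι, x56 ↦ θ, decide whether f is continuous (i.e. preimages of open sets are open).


f is NOT continuous.

Compute f^{-1}(U) for each U ∈ τ_Y:
  U = ∅: f^{-1}(U) = ∅ ∈ τ_X ✓.
  U = {θ}: f^{-1}(U) = {x56} ∉ τ_X ✗.
  U = {ι}: f^{-1}(U) = {x55} ∈ τ_X ✓.
  U = {θ, ι}: f^{-1}(U) = {x55, x56} ∈ τ_X ✓.
Found U = {θ} with f^{-1}(U) = {x56} not in τ_X. Therefore f is NOT continuous.


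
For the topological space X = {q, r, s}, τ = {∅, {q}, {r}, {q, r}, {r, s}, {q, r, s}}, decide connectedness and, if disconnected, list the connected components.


(X, τ) is disconnected; components = [{q}, {r, s}].

Find clopen sets (U ∈ τ with X ∖ U ∈ τ):
  U = ∅, X ∖ U = {q, r, s} — both open, so U is clopen.
  U = {q}, X ∖ U = {r, s} — both open, so U is clopen.
  U = {r, s}, X ∖ U = {q} — both open, so U is clopen.
  U = {q, r, s}, X ∖ U = ∅ — both open, so U is clopen.
Nontrivial clopen(s) exist: e.g. {q}. So (X, τ) is disconnected.
Compute connected components by grouping points that agree on all clopens:
  component: {q}
  component: {r, s}


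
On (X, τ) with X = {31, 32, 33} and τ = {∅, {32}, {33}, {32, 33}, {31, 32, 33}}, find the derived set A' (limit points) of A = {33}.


A' = {31}

For each x ∈ X, list the open sets U ∈ τ with x ∈ U, then check whether U ∩ (A ∖ {x}) ≠ ∅ for every such U.
  x = 31: opens ∋ x are {31, 32, 33}; each meets A ∖ {31}, so x IS a limit point.
  x = 32: open {32} ∋ x has {32} ∩ (A ∖ {32}) = ∅, so x is NOT a limit point.
  x = 33: open {33} ∋ x has {33} ∩ (A ∖ {33}) = ∅, so x is NOT a limit point.
Collecting: A' = {31}.


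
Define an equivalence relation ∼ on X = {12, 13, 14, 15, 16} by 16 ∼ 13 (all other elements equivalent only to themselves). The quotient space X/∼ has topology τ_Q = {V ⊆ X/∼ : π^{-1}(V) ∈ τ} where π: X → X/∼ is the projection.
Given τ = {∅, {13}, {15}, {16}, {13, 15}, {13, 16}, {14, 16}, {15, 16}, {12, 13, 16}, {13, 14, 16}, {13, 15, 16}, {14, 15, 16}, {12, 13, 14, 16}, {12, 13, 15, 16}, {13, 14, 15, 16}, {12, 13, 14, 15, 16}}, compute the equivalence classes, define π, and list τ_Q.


X/∼ = {[12], [13=16], [14], [15]}; |τ_Q| = 10.

Equivalence classes: [12], [13=16], [14], [15].
Quotient map π: X → X/∼ sends 12 ↦ [12], 13 ↦ [13=16], 14 ↦ [14], 15 ↦ [15], 16 ↦ [13=16].
For each subset V ⊆ X/∼, compute π^{-1}(V) ⊆ X and check whether π^{-1}(V) ∈ τ. V is open in τ_Q iff π^{-1}(V) ∈ τ.
  V = {}: π^{-1}(V) = ∅ ∈ τ ✓.
  V = {[12]}: π^{-1}(V) = {12} ∉ τ ✗.
  V = {[13=16]}: π^{-1}(V) = {13, 16} ∈ τ ✓.
  V = {[12], [13=16]}: π^{-1}(V) = {12, 13, 16} ∈ τ ✓.
  V = {[14]}: π^{-1}(V) = {14} ∉ τ ✗.
  V = {[12], [14]}: π^{-1}(V) = {12, 14} ∉ τ ✗.
  V = {[13=16], [14]}: π^{-1}(V) = {13, 14, 16} ∈ τ ✓.
  V = {[12], [13=16], [14]}: π^{-1}(V) = {12, 13, 14, 16} ∈ τ ✓.
  V = {[15]}: π^{-1}(V) = {15} ∈ τ ✓.
  V = {[12], [15]}: π^{-1}(V) = {12, 15} ∉ τ ✗.
  V = {[13=16], [15]}: π^{-1}(V) = {13, 15, 16} ∈ τ ✓.
  V = {[12], [13=16], [15]}: π^{-1}(V) = {12, 13, 15, 16} ∈ τ ✓.
  V = {[14], [15]}: π^{-1}(V) = {14, 15} ∉ τ ✗.
  V = {[12], [14], [15]}: π^{-1}(V) = {12, 14, 15} ∉ τ ✗.
  V = {[13=16], [14], [15]}: π^{-1}(V) = {13, 14, 15, 16} ∈ τ ✓.
  V = {[12], [13=16], [14], [15]}: π^{-1}(V) = {12, 13, 14, 15, 16} ∈ τ ✓.
Open sets in the quotient: τ_Q = {{}, {[13=16]}, {[12], [13=16]}, {[13=16], [14]}, {[12], [13=16], [14]}, {[15]}, {[13=16], [15]}, {[12], [13=16], [15]}, {[13=16], [14], [15]}, {[12], [13=16], [14], [15]}} (10 elements).


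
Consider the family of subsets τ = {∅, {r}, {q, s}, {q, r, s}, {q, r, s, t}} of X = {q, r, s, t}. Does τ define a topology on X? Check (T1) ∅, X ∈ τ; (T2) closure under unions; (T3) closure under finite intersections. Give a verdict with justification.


τ IS a topology on X.

Axiom (T1): ∅ ∈ τ? Yes; X ∈ τ? Yes.
Axiom (T2/T3): check pairwise unions and intersections of members of τ.
All pairwise intersections and unions checked — each lies in τ. Therefore τ satisfies (T1), (T2), (T3): it IS a topology on X.


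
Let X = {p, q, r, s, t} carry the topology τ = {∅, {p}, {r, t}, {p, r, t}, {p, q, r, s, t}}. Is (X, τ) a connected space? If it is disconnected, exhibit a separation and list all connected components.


(X, τ) is connected.

Find clopen sets (U ∈ τ with X ∖ U ∈ τ):
  U = ∅, X ∖ U = {p, q, r, s, t} — both open, so U is clopen.
  U = {p, q, r, s, t}, X ∖ U = ∅ — both open, so U is clopen.
Only trivial clopens (∅ and X) exist, so (X, τ) is connected.
Compute connected components by grouping points that agree on all clopens:
  component: {p, q, r, s, t}


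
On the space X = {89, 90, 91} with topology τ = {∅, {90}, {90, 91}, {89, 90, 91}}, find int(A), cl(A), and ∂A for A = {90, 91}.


int(A) = {90, 91}, cl(A) = {89, 90, 91}, ∂A = {89}.

Closed sets in (X, τ) are complements of opens:
  closed(X, τ) = {∅, {89}, {89, 91}, {89, 90, 91}}.
int(A) = ⋃ {U ∈ τ : U ⊆ A}. Opens contained in A: ∅, {90}, {90, 91}.
Taking the union of these: int(A) = {90, 91}.
cl(A) = ⋂ {C closed : A ⊆ C}. Closed sets containing A: {89, 90, 91}.
Intersecting these: cl(A) = {89, 90, 91}.
∂A = cl(A) ∖ int(A) = {89, 90, 91} ∖ {90, 91} = {89}.


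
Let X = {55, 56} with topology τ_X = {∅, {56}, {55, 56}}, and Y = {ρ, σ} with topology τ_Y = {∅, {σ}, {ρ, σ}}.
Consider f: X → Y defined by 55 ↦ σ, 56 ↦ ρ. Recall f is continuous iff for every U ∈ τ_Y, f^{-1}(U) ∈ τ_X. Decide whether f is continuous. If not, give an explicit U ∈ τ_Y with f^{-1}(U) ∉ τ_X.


f is NOT continuous.

Compute f^{-1}(U) for each U ∈ τ_Y:
  U = ∅: f^{-1}(U) = ∅ ∈ τ_X ✓.
  U = {σ}: f^{-1}(U) = {55} ∉ τ_X ✗.
  U = {ρ, σ}: f^{-1}(U) = {55, 56} ∈ τ_X ✓.
Found U = {σ} with f^{-1}(U) = {55} not in τ_X. Therefore f is NOT continuous.


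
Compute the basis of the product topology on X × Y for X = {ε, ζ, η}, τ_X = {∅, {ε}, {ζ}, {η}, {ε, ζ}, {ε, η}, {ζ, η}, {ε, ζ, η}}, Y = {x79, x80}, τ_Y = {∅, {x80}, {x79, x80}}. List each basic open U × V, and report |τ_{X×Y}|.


Basis B = {∅ × ∅, {ε} × {x80}, {ζ} × {x80}, {η} × {x80}, {ε} × {x79, x80}, {ε, ζ} × {x80}, {ε, η} × {x80}, {ζ} × {x79, x80}, {ζ, η} × {x80}, {η} × {x79, x80}, {ε, ζ, η} × {x80}, {ε, ζ} × {x79, x80}, {ε, η} × {x79, x80}, {ζ, η} × {x79, x80}, {ε, ζ, η} × {x79, x80}}; |τ_{X×Y}| = 27.

Enumerate products U × V with U ∈ τ_X, V ∈ τ_Y (deduplicated):
  ∅ × ∅ = {} (∅)
  {ε} × {x80} = {(ε,x80)}
  {ζ} × {x80} = {(ζ,x80)}
  {η} × {x80} = {(η,x80)}
  {ε} × {x79, x80} = {(ε,x79), (ε,x80)}
  {ε, ζ} × {x80} = {(ε,x80), (ζ,x80)}
  {ε, η} × {x80} = {(ε,x80), (η,x80)}
  {ζ} × {x79, x80} = {(ζ,x79), (ζ,x80)}
  {ζ, η} × {x80} = {(ζ,x80), (η,x80)}
  {η} × {x79, x80} = {(η,x79), (η,x80)}
  {ε, ζ, η} × {x80} = {(ε,x80), (ζ,x80), (η,x80)}
  {ε, ζ} × {x79, x80} = {(ε,x79), (ε,x80), (ζ,x79), (ζ,x80)}
  {ε, η} × {x79, x80} = {(ε,x79), (ε,x80), (η,x79), (η,x80)}
  {ζ, η} × {x79, x80} = {(ζ,x79), (ζ,x80), (η,x79), (η,x80)}
  {ε, ζ, η} × {x79, x80} = {(ε,x79), (ε,x80), (ζ,x79), (ζ,x80), (η,x79), (η,x80)}
These 15 distinct sets form the basis B.
Close under arbitrary unions to get τ_{X×Y}; counting gives |τ_{X×Y}| = 27.


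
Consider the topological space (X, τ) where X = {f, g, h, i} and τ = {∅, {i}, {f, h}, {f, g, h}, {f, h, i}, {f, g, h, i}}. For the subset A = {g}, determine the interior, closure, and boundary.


int(A) = ∅, cl(A) = {g}, ∂A = {g}.

Closed sets in (X, τ) are complements of opens:
  closed(X, τ) = {∅, {g}, {i}, {g, i}, {f, g, h}, {f, g, h, i}}.
int(A) = ⋃ {U ∈ τ : U ⊆ A}. Opens contained in A: ∅.
Taking the union of these: int(A) = ∅.
cl(A) = ⋂ {C closed : A ⊆ C}. Closed sets containing A: {g}, {g, i}, {f, g, h}, {f, g, h, i}.
Intersecting these: cl(A) = {g}.
∂A = cl(A) ∖ int(A) = {g} ∖ ∅ = {g}.


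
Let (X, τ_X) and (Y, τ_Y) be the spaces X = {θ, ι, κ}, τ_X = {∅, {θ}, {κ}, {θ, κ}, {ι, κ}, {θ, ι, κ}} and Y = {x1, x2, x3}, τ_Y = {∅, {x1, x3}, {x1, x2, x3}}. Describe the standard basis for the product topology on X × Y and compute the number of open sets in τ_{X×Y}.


Basis B = {∅ × ∅, {θ} × {x1, x3}, {κ} × {x1, x3}, {θ} × {x1, x2, x3}, {κ} × {x1, x2, x3}, {θ, κ} × {x1, x3}, {ι, κ} × {x1, x3}, {θ, κ} × {x1, x2, x3}, {θ, ι, κ} × {x1, x3}, {ι, κ} × {x1, x2, x3}, {θ, ι, κ} × {x1, x2, x3}}; |τ_{X×Y}| = 18.

Enumerate products U × V with U ∈ τ_X, V ∈ τ_Y (deduplicated):
  ∅ × ∅ = {} (∅)
  {θ} × {x1, x3} = {(θ,x1), (θ,x3)}
  {κ} × {x1, x3} = {(κ,x1), (κ,x3)}
  {θ} × {x1, x2, x3} = {(θ,x1), (θ,x2), (θ,x3)}
  {κ} × {x1, x2, x3} = {(κ,x1), (κ,x2), (κ,x3)}
  {θ, κ} × {x1, x3} = {(θ,x1), (θ,x3), (κ,x1), (κ,x3)}
  {ι, κ} × {x1, x3} = {(ι,x1), (ι,x3), (κ,x1), (κ,x3)}
  {θ, κ} × {x1, x2, x3} = {(θ,x1), (θ,x2), (θ,x3), (κ,x1), (κ,x2), (κ,x3)}
  {θ, ι, κ} × {x1, x3} = {(θ,x1), (θ,x3), (ι,x1), (ι,x3), (κ,x1), (κ,x3)}
  {ι, κ} × {x1, x2, x3} = {(ι,x1), (ι,x2), (ι,x3), (κ,x1), (κ,x2), (κ,x3)}
  {θ, ι, κ} × {x1, x2, x3} = {(θ,x1), (θ,x2), (θ,x3), (ι,x1), (ι,x2), (ι,x3), (κ,x1), (κ,x2), (κ,x3)}
These 11 distinct sets form the basis B.
Close under arbitrary unions to get τ_{X×Y}; counting gives |τ_{X×Y}| = 18.


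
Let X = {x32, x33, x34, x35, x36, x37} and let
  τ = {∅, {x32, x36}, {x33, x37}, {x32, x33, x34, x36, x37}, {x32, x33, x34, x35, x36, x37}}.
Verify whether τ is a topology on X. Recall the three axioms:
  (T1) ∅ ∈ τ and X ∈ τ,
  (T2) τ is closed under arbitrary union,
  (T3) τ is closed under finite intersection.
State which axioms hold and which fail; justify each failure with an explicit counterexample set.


τ is NOT a topology on X.

Axiom (T1): ∅ ∈ τ? Yes; X ∈ τ? Yes.
Axiom (T2/T3): check pairwise unions and intersections of members of τ.
Counterexample for (T2): {x32, x36} ∪ {x33, x37} = {x32, x33, x36, x37} ∉ τ. Therefore τ is NOT a topology.


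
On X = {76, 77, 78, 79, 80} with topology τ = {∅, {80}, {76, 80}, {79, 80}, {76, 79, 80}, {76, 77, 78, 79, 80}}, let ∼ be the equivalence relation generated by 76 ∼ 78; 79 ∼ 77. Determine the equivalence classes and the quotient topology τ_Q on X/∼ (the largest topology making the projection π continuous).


X/∼ = {[76=78], [77=79], [80]}; |τ_Q| = 3.

Equivalence classes: [76=78], [77=79], [80].
Quotient map π: X → X/∼ sends 76 ↦ [76=78], 77 ↦ [77=79], 78 ↦ [76=78], 79 ↦ [77=79], 80 ↦ [80].
For each subset V ⊆ X/∼, compute π^{-1}(V) ⊆ X and check whether π^{-1}(V) ∈ τ. V is open in τ_Q iff π^{-1}(V) ∈ τ.
  V = {}: π^{-1}(V) = ∅ ∈ τ ✓.
  V = {[76=78]}: π^{-1}(V) = {76, 78} ∉ τ ✗.
  V = {[77=79]}: π^{-1}(V) = {77, 79} ∉ τ ✗.
  V = {[76=78], [77=79]}: π^{-1}(V) = {76, 77, 78, 79} ∉ τ ✗.
  V = {[80]}: π^{-1}(V) = {80} ∈ τ ✓.
  V = {[76=78], [80]}: π^{-1}(V) = {76, 78, 80} ∉ τ ✗.
  V = {[77=79], [80]}: π^{-1}(V) = {77, 79, 80} ∉ τ ✗.
  V = {[76=78], [77=79], [80]}: π^{-1}(V) = {76, 77, 78, 79, 80} ∈ τ ✓.
Open sets in the quotient: τ_Q = {{}, {[80]}, {[76=78], [77=79], [80]}} (3 elements).


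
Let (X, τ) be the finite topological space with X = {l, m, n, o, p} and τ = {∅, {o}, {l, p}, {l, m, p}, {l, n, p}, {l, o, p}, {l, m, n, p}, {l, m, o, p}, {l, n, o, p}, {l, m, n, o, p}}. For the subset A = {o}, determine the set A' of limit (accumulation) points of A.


A' = ∅

For each x ∈ X, list the open sets U ∈ τ with x ∈ U, then check whether U ∩ (A ∖ {x}) ≠ ∅ for every such U.
  x = l: open {l, p} ∋ x has {l, p} ∩ (A ∖ {l}) = ∅, so x is NOT a limit point.
  x = m: open {l, m, p} ∋ x has {l, m, p} ∩ (A ∖ {m}) = ∅, so x is NOT a limit point.
  x = n: open {l, n, p} ∋ x has {l, n, p} ∩ (A ∖ {n}) = ∅, so x is NOT a limit point.
  x = o: open {o} ∋ x has {o} ∩ (A ∖ {o}) = ∅, so x is NOT a limit point.
  x = p: open {l, p} ∋ x has {l, p} ∩ (A ∖ {p}) = ∅, so x is NOT a limit point.
Collecting: A' = ∅.


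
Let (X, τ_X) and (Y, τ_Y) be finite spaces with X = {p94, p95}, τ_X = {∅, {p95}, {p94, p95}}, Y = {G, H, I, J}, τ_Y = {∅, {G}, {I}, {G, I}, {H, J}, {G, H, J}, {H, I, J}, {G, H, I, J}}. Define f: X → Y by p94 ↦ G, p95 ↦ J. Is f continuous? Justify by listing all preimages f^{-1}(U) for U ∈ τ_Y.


f is NOT continuous.

Compute f^{-1}(U) for each U ∈ τ_Y:
  U = ∅: f^{-1}(U) = ∅ ∈ τ_X ✓.
  U = {G}: f^{-1}(U) = {p94} ∉ τ_X ✗.
  U = {I}: f^{-1}(U) = ∅ ∈ τ_X ✓.
  U = {G, I}: f^{-1}(U) = {p94} ∉ τ_X ✗.
  U = {H, J}: f^{-1}(U) = {p95} ∈ τ_X ✓.
  U = {G, H, J}: f^{-1}(U) = {p94, p95} ∈ τ_X ✓.
  U = {H, I, J}: f^{-1}(U) = {p95} ∈ τ_X ✓.
  U = {G, H, I, J}: f^{-1}(U) = {p94, p95} ∈ τ_X ✓.
Found U = {G} with f^{-1}(U) = {p94} not in τ_X. Therefore f is NOT continuous.


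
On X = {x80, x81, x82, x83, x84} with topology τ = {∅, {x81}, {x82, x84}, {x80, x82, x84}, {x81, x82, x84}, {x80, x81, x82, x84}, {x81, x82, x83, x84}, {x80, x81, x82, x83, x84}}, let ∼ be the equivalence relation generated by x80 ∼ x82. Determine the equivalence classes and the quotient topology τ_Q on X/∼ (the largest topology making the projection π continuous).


X/∼ = {[x80=x82], [x81], [x83], [x84]}; |τ_Q| = 5.

Equivalence classes: [x80=x82], [x81], [x83], [x84].
Quotient map π: X → X/∼ sends x80 ↦ [x80=x82], x81 ↦ [x81], x82 ↦ [x80=x82], x83 ↦ [x83], x84 ↦ [x84].
For each subset V ⊆ X/∼, compute π^{-1}(V) ⊆ X and check whether π^{-1}(V) ∈ τ. V is open in τ_Q iff π^{-1}(V) ∈ τ.
  V = {}: π^{-1}(V) = ∅ ∈ τ ✓.
  V = {[x80=x82]}: π^{-1}(V) = {x80, x82} ∉ τ ✗.
  V = {[x81]}: π^{-1}(V) = {x81} ∈ τ ✓.
  V = {[x80=x82], [x81]}: π^{-1}(V) = {x80, x81, x82} ∉ τ ✗.
  V = {[x83]}: π^{-1}(V) = {x83} ∉ τ ✗.
  V = {[x80=x82], [x83]}: π^{-1}(V) = {x80, x82, x83} ∉ τ ✗.
  V = {[x81], [x83]}: π^{-1}(V) = {x81, x83} ∉ τ ✗.
  V = {[x80=x82], [x81], [x83]}: π^{-1}(V) = {x80, x81, x82, x83} ∉ τ ✗.
  V = {[x84]}: π^{-1}(V) = {x84} ∉ τ ✗.
  V = {[x80=x82], [x84]}: π^{-1}(V) = {x80, x82, x84} ∈ τ ✓.
  V = {[x81], [x84]}: π^{-1}(V) = {x81, x84} ∉ τ ✗.
  V = {[x80=x82], [x81], [x84]}: π^{-1}(V) = {x80, x81, x82, x84} ∈ τ ✓.
  V = {[x83], [x84]}: π^{-1}(V) = {x83, x84} ∉ τ ✗.
  V = {[x80=x82], [x83], [x84]}: π^{-1}(V) = {x80, x82, x83, x84} ∉ τ ✗.
  V = {[x81], [x83], [x84]}: π^{-1}(V) = {x81, x83, x84} ∉ τ ✗.
  V = {[x80=x82], [x81], [x83], [x84]}: π^{-1}(V) = {x80, x81, x82, x83, x84} ∈ τ ✓.
Open sets in the quotient: τ_Q = {{}, {[x81]}, {[x80=x82], [x84]}, {[x80=x82], [x81], [x84]}, {[x80=x82], [x81], [x83], [x84]}} (5 elements).


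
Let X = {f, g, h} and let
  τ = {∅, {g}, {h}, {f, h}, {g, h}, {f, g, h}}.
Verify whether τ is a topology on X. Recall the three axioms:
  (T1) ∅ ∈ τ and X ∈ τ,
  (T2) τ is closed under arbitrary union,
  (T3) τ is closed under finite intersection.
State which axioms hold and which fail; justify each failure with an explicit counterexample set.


τ IS a topology on X.

Axiom (T1): ∅ ∈ τ? Yes; X ∈ τ? Yes.
Axiom (T2/T3): check pairwise unions and intersections of members of τ.
All pairwise intersections and unions checked — each lies in τ. Therefore τ satisfies (T1), (T2), (T3): it IS a topology on X.


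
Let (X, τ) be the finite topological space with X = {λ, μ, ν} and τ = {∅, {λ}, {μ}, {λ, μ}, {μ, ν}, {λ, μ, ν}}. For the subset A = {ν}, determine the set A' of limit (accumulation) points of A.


A' = ∅

For each x ∈ X, list the open sets U ∈ τ with x ∈ U, then check whether U ∩ (A ∖ {x}) ≠ ∅ for every such U.
  x = λ: open {λ} ∋ x has {λ} ∩ (A ∖ {λ}) = ∅, so x is NOT a limit point.
  x = μ: open {μ} ∋ x has {μ} ∩ (A ∖ {μ}) = ∅, so x is NOT a limit point.
  x = ν: open {μ, ν} ∋ x has {μ, ν} ∩ (A ∖ {ν}) = ∅, so x is NOT a limit point.
Collecting: A' = ∅.


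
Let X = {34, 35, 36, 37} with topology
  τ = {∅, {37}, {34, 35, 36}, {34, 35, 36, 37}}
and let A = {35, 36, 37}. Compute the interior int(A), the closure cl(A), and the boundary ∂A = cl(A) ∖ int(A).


int(A) = {37}, cl(A) = {34, 35, 36, 37}, ∂A = {34, 35, 36}.

Closed sets in (X, τ) are complements of opens:
  closed(X, τ) = {∅, {37}, {34, 35, 36}, {34, 35, 36, 37}}.
int(A) = ⋃ {U ∈ τ : U ⊆ A}. Opens contained in A: ∅, {37}.
Taking the union of these: int(A) = {37}.
cl(A) = ⋂ {C closed : A ⊆ C}. Closed sets containing A: {34, 35, 36, 37}.
Intersecting these: cl(A) = {34, 35, 36, 37}.
∂A = cl(A) ∖ int(A) = {34, 35, 36, 37} ∖ {37} = {34, 35, 36}.


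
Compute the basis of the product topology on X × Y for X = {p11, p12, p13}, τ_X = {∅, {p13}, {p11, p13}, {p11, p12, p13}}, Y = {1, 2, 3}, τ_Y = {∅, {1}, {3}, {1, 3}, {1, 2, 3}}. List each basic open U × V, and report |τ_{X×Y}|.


Basis B = {∅ × ∅, {p13} × {1}, {p13} × {3}, {p11, p13} × {1}, {p11, p13} × {3}, {p13} × {1, 3}, {p11, p12, p13} × {1}, {p11, p12, p13} × {3}, {p13} × {1, 2, 3}, {p11, p13} × {1, 3}, {p11, p13} × {1, 2, 3}, {p11, p12, p13} × {1, 3}, {p11, p12, p13} × {1, 2, 3}}; |τ_{X×Y}| = 30.

Enumerate products U × V with U ∈ τ_X, V ∈ τ_Y (deduplicated):
  ∅ × ∅ = {} (∅)
  {p13} × {1} = {(p13,1)}
  {p13} × {3} = {(p13,3)}
  {p11, p13} × {1} = {(p11,1), (p13,1)}
  {p11, p13} × {3} = {(p11,3), (p13,3)}
  {p13} × {1, 3} = {(p13,1), (p13,3)}
  {p11, p12, p13} × {1} = {(p11,1), (p12,1), (p13,1)}
  {p11, p12, p13} × {3} = {(p11,3), (p12,3), (p13,3)}
  {p13} × {1, 2, 3} = {(p13,1), (p13,2), (p13,3)}
  {p11, p13} × {1, 3} = {(p11,1), (p11,3), (p13,1), (p13,3)}
  {p11, p13} × {1, 2, 3} = {(p11,1), (p11,2), (p11,3), (p13,1), (p13,2), (p13,3)}
  {p11, p12, p13} × {1, 3} = {(p11,1), (p11,3), (p12,1), (p12,3), (p13,1), (p13,3)}
  {p11, p12, p13} × {1, 2, 3} = {(p11,1), (p11,2), (p11,3), (p12,1), (p12,2), (p12,3), (p13,1), (p13,2), (p13,3)}
These 13 distinct sets form the basis B.
Close under arbitrary unions to get τ_{X×Y}; counting gives |τ_{X×Y}| = 30.


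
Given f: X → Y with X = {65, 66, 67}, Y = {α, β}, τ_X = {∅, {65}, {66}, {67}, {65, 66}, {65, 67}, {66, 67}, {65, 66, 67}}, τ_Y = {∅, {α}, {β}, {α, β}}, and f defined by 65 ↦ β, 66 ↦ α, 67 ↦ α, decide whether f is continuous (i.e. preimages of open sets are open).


f IS continuous.

Compute f^{-1}(U) for each U ∈ τ_Y:
  U = ∅: f^{-1}(U) = ∅ ∈ τ_X ✓.
  U = {α}: f^{-1}(U) = {66, 67} ∈ τ_X ✓.
  U = {β}: f^{-1}(U) = {65} ∈ τ_X ✓.
  U = {α, β}: f^{-1}(U) = {65, 66, 67} ∈ τ_X ✓.
Every preimage lies in τ_X, so f IS continuous.


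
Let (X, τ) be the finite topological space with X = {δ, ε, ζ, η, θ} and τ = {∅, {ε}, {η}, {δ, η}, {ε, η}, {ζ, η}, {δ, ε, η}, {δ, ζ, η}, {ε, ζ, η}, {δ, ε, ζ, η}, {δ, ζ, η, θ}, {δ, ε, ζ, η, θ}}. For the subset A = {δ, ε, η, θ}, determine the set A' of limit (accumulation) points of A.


A' = {δ, ζ, θ}

For each x ∈ X, list the open sets U ∈ τ with x ∈ U, then check whether U ∩ (A ∖ {x}) ≠ ∅ for every such U.
  x = δ: opens ∋ x are {δ, η}, {δ, ε, η}, {δ, ζ, η}, {δ, ε, ζ, η}, {δ, ζ, η, θ}, {δ, ε, ζ, η, θ}; each meets A ∖ {δ}, so x IS a limit point.
  x = ε: open {ε} ∋ x has {ε} ∩ (A ∖ {ε}) = ∅, so x is NOT a limit point.
  x = ζ: opens ∋ x are {ζ, η}, {δ, ζ, η}, {ε, ζ, η}, {δ, ε, ζ, η}, {δ, ζ, η, θ}, {δ, ε, ζ, η, θ}; each meets A ∖ {ζ}, so x IS a limit point.
  x = η: open {η} ∋ x has {η} ∩ (A ∖ {η}) = ∅, so x is NOT a limit point.
  x = θ: opens ∋ x are {δ, ζ, η, θ}, {δ, ε, ζ, η, θ}; each meets A ∖ {θ}, so x IS a limit point.
Collecting: A' = {δ, ζ, θ}.


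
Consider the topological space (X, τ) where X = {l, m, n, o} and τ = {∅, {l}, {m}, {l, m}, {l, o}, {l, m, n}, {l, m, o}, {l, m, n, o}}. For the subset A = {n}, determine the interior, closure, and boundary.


int(A) = ∅, cl(A) = {n}, ∂A = {n}.

Closed sets in (X, τ) are complements of opens:
  closed(X, τ) = {∅, {n}, {o}, {m, n}, {n, o}, {l, n, o}, {m, n, o}, {l, m, n, o}}.
int(A) = ⋃ {U ∈ τ : U ⊆ A}. Opens contained in A: ∅.
Taking the union of these: int(A) = ∅.
cl(A) = ⋂ {C closed : A ⊆ C}. Closed sets containing A: {n}, {m, n}, {n, o}, {l, n, o}, {m, n, o}, {l, m, n, o}.
Intersecting these: cl(A) = {n}.
∂A = cl(A) ∖ int(A) = {n} ∖ ∅ = {n}.


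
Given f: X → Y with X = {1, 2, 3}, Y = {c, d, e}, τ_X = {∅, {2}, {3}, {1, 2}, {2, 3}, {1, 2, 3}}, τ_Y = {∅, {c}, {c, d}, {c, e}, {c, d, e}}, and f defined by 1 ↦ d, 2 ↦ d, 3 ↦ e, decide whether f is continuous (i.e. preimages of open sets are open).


f IS continuous.

Compute f^{-1}(U) for each U ∈ τ_Y:
  U = ∅: f^{-1}(U) = ∅ ∈ τ_X ✓.
  U = {c}: f^{-1}(U) = ∅ ∈ τ_X ✓.
  U = {c, d}: f^{-1}(U) = {1, 2} ∈ τ_X ✓.
  U = {c, e}: f^{-1}(U) = {3} ∈ τ_X ✓.
  U = {c, d, e}: f^{-1}(U) = {1, 2, 3} ∈ τ_X ✓.
Every preimage lies in τ_X, so f IS continuous.


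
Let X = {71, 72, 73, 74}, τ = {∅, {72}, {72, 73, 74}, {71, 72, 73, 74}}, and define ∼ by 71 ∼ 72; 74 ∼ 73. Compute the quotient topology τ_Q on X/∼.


X/∼ = {[71=72], [73=74]}; |τ_Q| = 2.

Equivalence classes: [71=72], [73=74].
Quotient map π: X → X/∼ sends 71 ↦ [71=72], 72 ↦ [71=72], 73 ↦ [73=74], 74 ↦ [73=74].
For each subset V ⊆ X/∼, compute π^{-1}(V) ⊆ X and check whether π^{-1}(V) ∈ τ. V is open in τ_Q iff π^{-1}(V) ∈ τ.
  V = {}: π^{-1}(V) = ∅ ∈ τ ✓.
  V = {[71=72]}: π^{-1}(V) = {71, 72} ∉ τ ✗.
  V = {[73=74]}: π^{-1}(V) = {73, 74} ∉ τ ✗.
  V = {[71=72], [73=74]}: π^{-1}(V) = {71, 72, 73, 74} ∈ τ ✓.
Open sets in the quotient: τ_Q = {{}, {[71=72], [73=74]}} (2 elements).


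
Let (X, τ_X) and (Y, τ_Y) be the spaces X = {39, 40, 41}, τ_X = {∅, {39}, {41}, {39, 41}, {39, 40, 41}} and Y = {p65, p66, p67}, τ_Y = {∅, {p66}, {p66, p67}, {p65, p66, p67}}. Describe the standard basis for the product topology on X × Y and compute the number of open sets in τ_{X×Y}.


Basis B = {∅ × ∅, {39} × {p66}, {41} × {p66}, {39} × {p66, p67}, {39, 41} × {p66}, {41} × {p66, p67}, {39} × {p65, p66, p67}, {39, 40, 41} × {p66}, {41} × {p65, p66, p67}, {39, 41} × {p66, p67}, {39, 41} × {p65, p66, p67}, {39, 40, 41} × {p66, p67}, {39, 40, 41} × {p65, p66, p67}}; |τ_{X×Y}| = 30.

Enumerate products U × V with U ∈ τ_X, V ∈ τ_Y (deduplicated):
  ∅ × ∅ = {} (∅)
  {39} × {p66} = {(39,p66)}
  {41} × {p66} = {(41,p66)}
  {39} × {p66, p67} = {(39,p66), (39,p67)}
  {39, 41} × {p66} = {(39,p66), (41,p66)}
  {41} × {p66, p67} = {(41,p66), (41,p67)}
  {39} × {p65, p66, p67} = {(39,p65), (39,p66), (39,p67)}
  {39, 40, 41} × {p66} = {(39,p66), (40,p66), (41,p66)}
  {41} × {p65, p66, p67} = {(41,p65), (41,p66), (41,p67)}
  {39, 41} × {p66, p67} = {(39,p66), (39,p67), (41,p66), (41,p67)}
  {39, 41} × {p65, p66, p67} = {(39,p65), (39,p66), (39,p67), (41,p65), (41,p66), (41,p67)}
  {39, 40, 41} × {p66, p67} = {(39,p66), (39,p67), (40,p66), (40,p67), (41,p66), (41,p67)}
  {39, 40, 41} × {p65, p66, p67} = {(39,p65), (39,p66), (39,p67), (40,p65), (40,p66), (40,p67), (41,p65), (41,p66), (41,p67)}
These 13 distinct sets form the basis B.
Close under arbitrary unions to get τ_{X×Y}; counting gives |τ_{X×Y}| = 30.


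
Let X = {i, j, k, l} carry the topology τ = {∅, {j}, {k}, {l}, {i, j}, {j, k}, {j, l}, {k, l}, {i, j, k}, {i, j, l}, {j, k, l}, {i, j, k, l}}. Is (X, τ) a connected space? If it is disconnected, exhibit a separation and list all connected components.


(X, τ) is disconnected; components = [{k}, {l}, {i, j}].

Find clopen sets (U ∈ τ with X ∖ U ∈ τ):
  U = ∅, X ∖ U = {i, j, k, l} — both open, so U is clopen.
  U = {k}, X ∖ U = {i, j, l} — both open, so U is clopen.
  U = {l}, X ∖ U = {i, j, k} — both open, so U is clopen.
  U = {i, j}, X ∖ U = {k, l} — both open, so U is clopen.
  U = {k, l}, X ∖ U = {i, j} — both open, so U is clopen.
  U = {i, j, k}, X ∖ U = {l} — both open, so U is clopen.
  U = {i, j, l}, X ∖ U = {k} — both open, so U is clopen.
  U = {i, j, k, l}, X ∖ U = ∅ — both open, so U is clopen.
Nontrivial clopen(s) exist: e.g. {i, j}. So (X, τ) is disconnected.
Compute connected components by grouping points that agree on all clopens:
  component: {k}
  component: {l}
  component: {i, j}


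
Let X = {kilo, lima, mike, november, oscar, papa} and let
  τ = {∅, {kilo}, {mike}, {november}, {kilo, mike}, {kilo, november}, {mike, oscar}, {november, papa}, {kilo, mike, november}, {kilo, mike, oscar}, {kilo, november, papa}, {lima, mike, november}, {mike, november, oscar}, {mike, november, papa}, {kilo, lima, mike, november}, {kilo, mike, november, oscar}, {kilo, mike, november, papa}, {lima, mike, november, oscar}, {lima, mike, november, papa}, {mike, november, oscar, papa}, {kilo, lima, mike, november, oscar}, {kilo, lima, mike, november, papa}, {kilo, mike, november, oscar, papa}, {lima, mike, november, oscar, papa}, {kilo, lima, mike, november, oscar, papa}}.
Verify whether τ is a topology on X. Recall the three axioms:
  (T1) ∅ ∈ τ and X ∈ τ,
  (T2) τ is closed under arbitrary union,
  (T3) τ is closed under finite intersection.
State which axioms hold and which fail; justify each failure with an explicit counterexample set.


τ is NOT a topology on X.

Axiom (T1): ∅ ∈ τ? Yes; X ∈ τ? Yes.
Axiom (T2/T3): check pairwise unions and intersections of members of τ.
Counterexample for (T2): {mike} ∪ {november} = {mike, november} ∉ τ. Therefore τ is NOT a topology.


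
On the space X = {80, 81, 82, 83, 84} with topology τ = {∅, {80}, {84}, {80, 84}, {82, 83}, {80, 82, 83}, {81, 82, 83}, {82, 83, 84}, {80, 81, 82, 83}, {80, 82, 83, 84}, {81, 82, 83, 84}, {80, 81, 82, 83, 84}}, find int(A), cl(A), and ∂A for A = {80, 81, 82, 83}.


int(A) = {80, 81, 82, 83}, cl(A) = {80, 81, 82, 83}, ∂A = ∅.

Closed sets in (X, τ) are complements of opens:
  closed(X, τ) = {∅, {80}, {81}, {84}, {80, 81}, {80, 84}, {81, 84}, {80, 81, 84}, {81, 82, 83}, {80, 81, 82, 83}, {81, 82, 83, 84}, {80, 81, 82, 83, 84}}.
int(A) = ⋃ {U ∈ τ : U ⊆ A}. Opens contained in A: ∅, {80}, {82, 83}, {80, 82, 83}, {81, 82, 83}, {80, 81, 82, 83}.
Taking the union of these: int(A) = {80, 81, 82, 83}.
cl(A) = ⋂ {C closed : A ⊆ C}. Closed sets containing A: {80, 81, 82, 83}, {80, 81, 82, 83, 84}.
Intersecting these: cl(A) = {80, 81, 82, 83}.
∂A = cl(A) ∖ int(A) = {80, 81, 82, 83} ∖ {80, 81, 82, 83} = ∅.


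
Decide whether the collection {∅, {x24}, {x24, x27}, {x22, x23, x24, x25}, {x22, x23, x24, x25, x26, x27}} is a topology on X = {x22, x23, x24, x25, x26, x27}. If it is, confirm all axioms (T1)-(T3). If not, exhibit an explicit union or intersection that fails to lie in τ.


τ is NOT a topology on X.

Axiom (T1): ∅ ∈ τ? Yes; X ∈ τ? Yes.
Axiom (T2/T3): check pairwise unions and intersections of members of τ.
Counterexample for (T2): {x24, x27} ∪ {x22, x23, x24, x25} = {x22, x23, x24, x25, x27} ∉ τ. Therefore τ is NOT a topology.


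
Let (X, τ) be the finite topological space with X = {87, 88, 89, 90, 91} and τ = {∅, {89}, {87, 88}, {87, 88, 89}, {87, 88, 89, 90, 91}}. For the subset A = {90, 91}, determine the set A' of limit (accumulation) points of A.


A' = {90, 91}

For each x ∈ X, list the open sets U ∈ τ with x ∈ U, then check whether U ∩ (A ∖ {x}) ≠ ∅ for every such U.
  x = 87: open {87, 88} ∋ x has {87, 88} ∩ (A ∖ {87}) = ∅, so x is NOT a limit point.
  x = 88: open {87, 88} ∋ x has {87, 88} ∩ (A ∖ {88}) = ∅, so x is NOT a limit point.
  x = 89: open {89} ∋ x has {89} ∩ (A ∖ {89}) = ∅, so x is NOT a limit point.
  x = 90: opens ∋ x are {87, 88, 89, 90, 91}; each meets A ∖ {90}, so x IS a limit point.
  x = 91: opens ∋ x are {87, 88, 89, 90, 91}; each meets A ∖ {91}, so x IS a limit point.
Collecting: A' = {90, 91}.


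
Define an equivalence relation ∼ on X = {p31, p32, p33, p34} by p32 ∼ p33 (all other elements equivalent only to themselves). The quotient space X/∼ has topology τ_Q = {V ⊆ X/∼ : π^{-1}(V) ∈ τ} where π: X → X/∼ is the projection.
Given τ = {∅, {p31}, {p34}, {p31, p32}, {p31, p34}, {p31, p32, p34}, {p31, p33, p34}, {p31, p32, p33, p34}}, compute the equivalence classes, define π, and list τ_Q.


X/∼ = {[p31], [p32=p33], [p34]}; |τ_Q| = 5.

Equivalence classes: [p31], [p32=p33], [p34].
Quotient map π: X → X/∼ sends p31 ↦ [p31], p32 ↦ [p32=p33], p33 ↦ [p32=p33], p34 ↦ [p34].
For each subset V ⊆ X/∼, compute π^{-1}(V) ⊆ X and check whether π^{-1}(V) ∈ τ. V is open in τ_Q iff π^{-1}(V) ∈ τ.
  V = {}: π^{-1}(V) = ∅ ∈ τ ✓.
  V = {[p31]}: π^{-1}(V) = {p31} ∈ τ ✓.
  V = {[p32=p33]}: π^{-1}(V) = {p32, p33} ∉ τ ✗.
  V = {[p31], [p32=p33]}: π^{-1}(V) = {p31, p32, p33} ∉ τ ✗.
  V = {[p34]}: π^{-1}(V) = {p34} ∈ τ ✓.
  V = {[p31], [p34]}: π^{-1}(V) = {p31, p34} ∈ τ ✓.
  V = {[p32=p33], [p34]}: π^{-1}(V) = {p32, p33, p34} ∉ τ ✗.
  V = {[p31], [p32=p33], [p34]}: π^{-1}(V) = {p31, p32, p33, p34} ∈ τ ✓.
Open sets in the quotient: τ_Q = {{}, {[p31]}, {[p34]}, {[p31], [p34]}, {[p31], [p32=p33], [p34]}} (5 elements).


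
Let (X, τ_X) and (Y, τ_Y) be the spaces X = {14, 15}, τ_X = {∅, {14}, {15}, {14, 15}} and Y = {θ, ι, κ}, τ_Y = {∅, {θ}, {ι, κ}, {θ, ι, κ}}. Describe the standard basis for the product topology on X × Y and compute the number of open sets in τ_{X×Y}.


Basis B = {∅ × ∅, {14} × {θ}, {15} × {θ}, {14, 15} × {θ}, {14} × {ι, κ}, {15} × {ι, κ}, {14} × {θ, ι, κ}, {15} × {θ, ι, κ}, {14, 15} × {ι, κ}, {14, 15} × {θ, ι, κ}}; |τ_{X×Y}| = 16.

Enumerate products U × V with U ∈ τ_X, V ∈ τ_Y (deduplicated):
  ∅ × ∅ = {} (∅)
  {14} × {θ} = {(14,θ)}
  {15} × {θ} = {(15,θ)}
  {14, 15} × {θ} = {(14,θ), (15,θ)}
  {14} × {ι, κ} = {(14,ι), (14,κ)}
  {15} × {ι, κ} = {(15,ι), (15,κ)}
  {14} × {θ, ι, κ} = {(14,θ), (14,ι), (14,κ)}
  {15} × {θ, ι, κ} = {(15,θ), (15,ι), (15,κ)}
  {14, 15} × {ι, κ} = {(14,ι), (14,κ), (15,ι), (15,κ)}
  {14, 15} × {θ, ι, κ} = {(14,θ), (14,ι), (14,κ), (15,θ), (15,ι), (15,κ)}
These 10 distinct sets form the basis B.
Close under arbitrary unions to get τ_{X×Y}; counting gives |τ_{X×Y}| = 16.


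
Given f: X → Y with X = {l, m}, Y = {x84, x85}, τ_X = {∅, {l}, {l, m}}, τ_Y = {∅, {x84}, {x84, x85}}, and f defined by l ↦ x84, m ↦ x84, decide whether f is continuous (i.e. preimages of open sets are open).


f IS continuous.

Compute f^{-1}(U) for each U ∈ τ_Y:
  U = ∅: f^{-1}(U) = ∅ ∈ τ_X ✓.
  U = {x84}: f^{-1}(U) = {l, m} ∈ τ_X ✓.
  U = {x84, x85}: f^{-1}(U) = {l, m} ∈ τ_X ✓.
Every preimage lies in τ_X, so f IS continuous.


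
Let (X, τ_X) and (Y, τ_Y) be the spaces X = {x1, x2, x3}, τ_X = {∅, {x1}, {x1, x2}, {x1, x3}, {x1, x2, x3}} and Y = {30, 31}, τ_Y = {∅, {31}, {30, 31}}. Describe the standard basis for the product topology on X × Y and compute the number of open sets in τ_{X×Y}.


Basis B = {∅ × ∅, {x1} × {31}, {x1} × {30, 31}, {x1, x2} × {31}, {x1, x3} × {31}, {x1, x2, x3} × {31}, {x1, x2} × {30, 31}, {x1, x3} × {30, 31}, {x1, x2, x3} × {30, 31}}; |τ_{X×Y}| = 14.

Enumerate products U × V with U ∈ τ_X, V ∈ τ_Y (deduplicated):
  ∅ × ∅ = {} (∅)
  {x1} × {31} = {(x1,31)}
  {x1} × {30, 31} = {(x1,30), (x1,31)}
  {x1, x2} × {31} = {(x1,31), (x2,31)}
  {x1, x3} × {31} = {(x1,31), (x3,31)}
  {x1, x2, x3} × {31} = {(x1,31), (x2,31), (x3,31)}
  {x1, x2} × {30, 31} = {(x1,30), (x1,31), (x2,30), (x2,31)}
  {x1, x3} × {30, 31} = {(x1,30), (x1,31), (x3,30), (x3,31)}
  {x1, x2, x3} × {30, 31} = {(x1,30), (x1,31), (x2,30), (x2,31), (x3,30), (x3,31)}
These 9 distinct sets form the basis B.
Close under arbitrary unions to get τ_{X×Y}; counting gives |τ_{X×Y}| = 14.


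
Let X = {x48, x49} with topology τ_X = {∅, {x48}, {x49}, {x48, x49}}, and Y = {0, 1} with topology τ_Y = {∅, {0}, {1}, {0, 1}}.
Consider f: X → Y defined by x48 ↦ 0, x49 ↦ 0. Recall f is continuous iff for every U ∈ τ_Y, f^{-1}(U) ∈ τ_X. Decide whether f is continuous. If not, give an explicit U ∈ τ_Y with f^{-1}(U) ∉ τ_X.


f IS continuous.

Compute f^{-1}(U) for each U ∈ τ_Y:
  U = ∅: f^{-1}(U) = ∅ ∈ τ_X ✓.
  U = {0}: f^{-1}(U) = {x48, x49} ∈ τ_X ✓.
  U = {1}: f^{-1}(U) = ∅ ∈ τ_X ✓.
  U = {0, 1}: f^{-1}(U) = {x48, x49} ∈ τ_X ✓.
Every preimage lies in τ_X, so f IS continuous.


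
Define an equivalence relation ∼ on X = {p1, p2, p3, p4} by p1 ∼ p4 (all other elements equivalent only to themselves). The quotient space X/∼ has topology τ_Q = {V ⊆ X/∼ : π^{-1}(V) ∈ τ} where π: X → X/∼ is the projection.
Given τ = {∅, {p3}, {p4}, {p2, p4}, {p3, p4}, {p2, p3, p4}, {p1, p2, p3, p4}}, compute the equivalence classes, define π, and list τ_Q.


X/∼ = {[p1=p4], [p2], [p3]}; |τ_Q| = 3.

Equivalence classes: [p1=p4], [p2], [p3].
Quotient map π: X → X/∼ sends p1 ↦ [p1=p4], p2 ↦ [p2], p3 ↦ [p3], p4 ↦ [p1=p4].
For each subset V ⊆ X/∼, compute π^{-1}(V) ⊆ X and check whether π^{-1}(V) ∈ τ. V is open in τ_Q iff π^{-1}(V) ∈ τ.
  V = {}: π^{-1}(V) = ∅ ∈ τ ✓.
  V = {[p1=p4]}: π^{-1}(V) = {p1, p4} ∉ τ ✗.
  V = {[p2]}: π^{-1}(V) = {p2} ∉ τ ✗.
  V = {[p1=p4], [p2]}: π^{-1}(V) = {p1, p2, p4} ∉ τ ✗.
  V = {[p3]}: π^{-1}(V) = {p3} ∈ τ ✓.
  V = {[p1=p4], [p3]}: π^{-1}(V) = {p1, p3, p4} ∉ τ ✗.
  V = {[p2], [p3]}: π^{-1}(V) = {p2, p3} ∉ τ ✗.
  V = {[p1=p4], [p2], [p3]}: π^{-1}(V) = {p1, p2, p3, p4} ∈ τ ✓.
Open sets in the quotient: τ_Q = {{}, {[p3]}, {[p1=p4], [p2], [p3]}} (3 elements).


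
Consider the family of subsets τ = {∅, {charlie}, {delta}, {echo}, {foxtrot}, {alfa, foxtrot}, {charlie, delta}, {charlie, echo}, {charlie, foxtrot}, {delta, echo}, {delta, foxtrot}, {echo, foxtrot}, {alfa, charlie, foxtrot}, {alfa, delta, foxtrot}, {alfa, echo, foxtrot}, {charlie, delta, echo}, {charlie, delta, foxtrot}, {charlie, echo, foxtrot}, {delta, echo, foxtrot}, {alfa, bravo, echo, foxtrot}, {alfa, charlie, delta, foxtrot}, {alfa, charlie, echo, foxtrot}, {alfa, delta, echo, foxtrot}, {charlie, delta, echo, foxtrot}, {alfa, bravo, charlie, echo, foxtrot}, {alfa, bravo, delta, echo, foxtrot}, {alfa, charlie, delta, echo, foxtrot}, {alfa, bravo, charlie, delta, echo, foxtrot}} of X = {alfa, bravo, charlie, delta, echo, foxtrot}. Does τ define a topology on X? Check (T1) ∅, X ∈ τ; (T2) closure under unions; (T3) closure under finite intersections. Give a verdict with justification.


τ IS a topology on X.

Axiom (T1): ∅ ∈ τ? Yes; X ∈ τ? Yes.
Axiom (T2/T3): check pairwise unions and intersections of members of τ.
All pairwise intersections and unions checked — each lies in τ. Therefore τ satisfies (T1), (T2), (T3): it IS a topology on X.


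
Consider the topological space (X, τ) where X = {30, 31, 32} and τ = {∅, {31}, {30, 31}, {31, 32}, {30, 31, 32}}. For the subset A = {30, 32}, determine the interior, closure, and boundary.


int(A) = ∅, cl(A) = {30, 32}, ∂A = {30, 32}.

Closed sets in (X, τ) are complements of opens:
  closed(X, τ) = {∅, {30}, {32}, {30, 32}, {30, 31, 32}}.
int(A) = ⋃ {U ∈ τ : U ⊆ A}. Opens contained in A: ∅.
Taking the union of these: int(A) = ∅.
cl(A) = ⋂ {C closed : A ⊆ C}. Closed sets containing A: {30, 32}, {30, 31, 32}.
Intersecting these: cl(A) = {30, 32}.
∂A = cl(A) ∖ int(A) = {30, 32} ∖ ∅ = {30, 32}.


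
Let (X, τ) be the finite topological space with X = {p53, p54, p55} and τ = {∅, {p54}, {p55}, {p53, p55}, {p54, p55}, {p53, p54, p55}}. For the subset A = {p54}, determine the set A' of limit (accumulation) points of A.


A' = ∅

For each x ∈ X, list the open sets U ∈ τ with x ∈ U, then check whether U ∩ (A ∖ {x}) ≠ ∅ for every such U.
  x = p53: open {p53, p55} ∋ x has {p53, p55} ∩ (A ∖ {p53}) = ∅, so x is NOT a limit point.
  x = p54: open {p54} ∋ x has {p54} ∩ (A ∖ {p54}) = ∅, so x is NOT a limit point.
  x = p55: open {p55} ∋ x has {p55} ∩ (A ∖ {p55}) = ∅, so x is NOT a limit point.
Collecting: A' = ∅.


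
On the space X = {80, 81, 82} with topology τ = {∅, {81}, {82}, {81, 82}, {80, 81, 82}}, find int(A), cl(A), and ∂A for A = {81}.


int(A) = {81}, cl(A) = {80, 81}, ∂A = {80}.

Closed sets in (X, τ) are complements of opens:
  closed(X, τ) = {∅, {80}, {80, 81}, {80, 82}, {80, 81, 82}}.
int(A) = ⋃ {U ∈ τ : U ⊆ A}. Opens contained in A: ∅, {81}.
Taking the union of these: int(A) = {81}.
cl(A) = ⋂ {C closed : A ⊆ C}. Closed sets containing A: {80, 81}, {80, 81, 82}.
Intersecting these: cl(A) = {80, 81}.
∂A = cl(A) ∖ int(A) = {80, 81} ∖ {81} = {80}.


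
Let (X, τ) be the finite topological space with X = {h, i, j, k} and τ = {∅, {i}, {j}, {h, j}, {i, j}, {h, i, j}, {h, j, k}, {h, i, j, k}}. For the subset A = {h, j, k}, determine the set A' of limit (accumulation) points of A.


A' = {h, k}

For each x ∈ X, list the open sets U ∈ τ with x ∈ U, then check whether U ∩ (A ∖ {x}) ≠ ∅ for every such U.
  x = h: opens ∋ x are {h, j}, {h, i, j}, {h, j, k}, {h, i, j, k}; each meets A ∖ {h}, so x IS a limit point.
  x = i: open {i} ∋ x has {i} ∩ (A ∖ {i}) = ∅, so x is NOT a limit point.
  x = j: open {j} ∋ x has {j} ∩ (A ∖ {j}) = ∅, so x is NOT a limit point.
  x = k: opens ∋ x are {h, j, k}, {h, i, j, k}; each meets A ∖ {k}, so x IS a limit point.
Collecting: A' = {h, k}.


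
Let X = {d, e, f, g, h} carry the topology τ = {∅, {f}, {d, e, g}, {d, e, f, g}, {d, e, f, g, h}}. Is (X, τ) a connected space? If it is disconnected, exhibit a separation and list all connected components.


(X, τ) is connected.

Find clopen sets (U ∈ τ with X ∖ U ∈ τ):
  U = ∅, X ∖ U = {d, e, f, g, h} — both open, so U is clopen.
  U = {d, e, f, g, h}, X ∖ U = ∅ — both open, so U is clopen.
Only trivial clopens (∅ and X) exist, so (X, τ) is connected.
Compute connected components by grouping points that agree on all clopens:
  component: {d, e, f, g, h}


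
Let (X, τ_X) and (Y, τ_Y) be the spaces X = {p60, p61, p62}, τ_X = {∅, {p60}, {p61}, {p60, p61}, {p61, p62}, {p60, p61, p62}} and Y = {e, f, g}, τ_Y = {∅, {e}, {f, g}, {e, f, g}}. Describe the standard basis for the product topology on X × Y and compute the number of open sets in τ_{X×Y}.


Basis B = {∅ × ∅, {p60} × {e}, {p61} × {e}, {p60, p61} × {e}, {p60} × {f, g}, {p61, p62} × {e}, {p61} × {f, g}, {p60} × {e, f, g}, {p60, p61, p62} × {e}, {p61} × {e, f, g}, {p60, p61} × {f, g}, {p61, p62} × {f, g}, {p60, p61} × {e, f, g}, {p60, p61, p62} × {f, g}, {p61, p62} × {e, f, g}, {p60, p61, p62} × {e, f, g}}; |τ_{X×Y}| = 36.

Enumerate products U × V with U ∈ τ_X, V ∈ τ_Y (deduplicated):
  ∅ × ∅ = {} (∅)
  {p60} × {e} = {(p60,e)}
  {p61} × {e} = {(p61,e)}
  {p60, p61} × {e} = {(p60,e), (p61,e)}
  {p60} × {f, g} = {(p60,f), (p60,g)}
  {p61, p62} × {e} = {(p61,e), (p62,e)}
  {p61} × {f, g} = {(p61,f), (p61,g)}
  {p60} × {e, f, g} = {(p60,e), (p60,f), (p60,g)}
  {p60, p61, p62} × {e} = {(p60,e), (p61,e), (p62,e)}
  {p61} × {e, f, g} = {(p61,e), (p61,f), (p61,g)}
  {p60, p61} × {f, g} = {(p60,f), (p60,g), (p61,f), (p61,g)}
  {p61, p62} × {f, g} = {(p61,f), (p61,g), (p62,f), (p62,g)}
  {p60, p61} × {e, f, g} = {(p60,e), (p60,f), (p60,g), (p61,e), (p61,f), (p61,g)}
  {p60, p61, p62} × {f, g} = {(p60,f), (p60,g), (p61,f), (p61,g), (p62,f), (p62,g)}
  {p61, p62} × {e, f, g} = {(p61,e), (p61,f), (p61,g), (p62,e), (p62,f), (p62,g)}
  {p60, p61, p62} × {e, f, g} = {(p60,e), (p60,f), (p60,g), (p61,e), (p61,f), (p61,g), (p62,e), (p62,f), (p62,g)}
These 16 distinct sets form the basis B.
Close under arbitrary unions to get τ_{X×Y}; counting gives |τ_{X×Y}| = 36.
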